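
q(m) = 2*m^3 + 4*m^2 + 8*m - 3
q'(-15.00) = 1238.00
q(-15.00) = -5973.00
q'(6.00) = 272.00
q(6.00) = 621.00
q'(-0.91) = 5.69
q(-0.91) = -8.47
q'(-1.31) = 7.82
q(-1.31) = -11.11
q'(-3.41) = 50.49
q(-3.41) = -63.07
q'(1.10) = 24.06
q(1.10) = 13.30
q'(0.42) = 12.42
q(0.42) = 1.21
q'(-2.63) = 28.46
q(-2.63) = -32.76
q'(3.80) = 125.04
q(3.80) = 194.90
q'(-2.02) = 16.32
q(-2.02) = -19.32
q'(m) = 6*m^2 + 8*m + 8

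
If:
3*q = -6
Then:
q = -2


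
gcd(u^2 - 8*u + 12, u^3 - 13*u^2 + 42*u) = u - 6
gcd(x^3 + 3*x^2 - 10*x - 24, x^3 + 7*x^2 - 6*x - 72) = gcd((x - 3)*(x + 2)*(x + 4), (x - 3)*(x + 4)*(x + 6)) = x^2 + x - 12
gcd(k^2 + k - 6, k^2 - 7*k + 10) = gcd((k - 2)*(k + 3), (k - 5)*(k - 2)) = k - 2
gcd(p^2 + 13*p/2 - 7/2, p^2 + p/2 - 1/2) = p - 1/2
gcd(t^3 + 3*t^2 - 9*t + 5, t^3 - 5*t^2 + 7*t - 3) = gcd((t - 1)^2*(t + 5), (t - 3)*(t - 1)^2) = t^2 - 2*t + 1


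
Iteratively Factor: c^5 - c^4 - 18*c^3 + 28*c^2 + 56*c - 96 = (c - 3)*(c^4 + 2*c^3 - 12*c^2 - 8*c + 32) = (c - 3)*(c + 2)*(c^3 - 12*c + 16) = (c - 3)*(c - 2)*(c + 2)*(c^2 + 2*c - 8) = (c - 3)*(c - 2)*(c + 2)*(c + 4)*(c - 2)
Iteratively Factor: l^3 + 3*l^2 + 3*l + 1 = (l + 1)*(l^2 + 2*l + 1) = (l + 1)^2*(l + 1)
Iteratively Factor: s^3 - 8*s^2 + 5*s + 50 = (s - 5)*(s^2 - 3*s - 10) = (s - 5)^2*(s + 2)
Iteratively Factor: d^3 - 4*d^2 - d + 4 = (d - 4)*(d^2 - 1) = (d - 4)*(d - 1)*(d + 1)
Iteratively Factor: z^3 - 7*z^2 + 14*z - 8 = (z - 1)*(z^2 - 6*z + 8) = (z - 4)*(z - 1)*(z - 2)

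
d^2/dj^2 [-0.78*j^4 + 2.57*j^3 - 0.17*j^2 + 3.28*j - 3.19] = -9.36*j^2 + 15.42*j - 0.34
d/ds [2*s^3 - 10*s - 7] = 6*s^2 - 10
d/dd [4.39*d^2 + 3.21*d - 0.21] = 8.78*d + 3.21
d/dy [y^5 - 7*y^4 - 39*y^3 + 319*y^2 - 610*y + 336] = 5*y^4 - 28*y^3 - 117*y^2 + 638*y - 610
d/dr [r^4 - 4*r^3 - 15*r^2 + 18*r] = 4*r^3 - 12*r^2 - 30*r + 18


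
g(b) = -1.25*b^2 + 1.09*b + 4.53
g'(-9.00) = 23.59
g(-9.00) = -106.53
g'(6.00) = -13.91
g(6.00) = -33.93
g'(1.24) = -2.01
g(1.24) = 3.96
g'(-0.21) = 1.62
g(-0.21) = 4.25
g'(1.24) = -2.01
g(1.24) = 3.96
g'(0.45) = -0.03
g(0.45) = 4.77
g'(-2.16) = 6.49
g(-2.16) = -3.66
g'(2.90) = -6.16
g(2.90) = -2.82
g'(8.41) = -19.94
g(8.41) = -74.71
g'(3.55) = -7.78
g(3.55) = -7.35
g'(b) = 1.09 - 2.5*b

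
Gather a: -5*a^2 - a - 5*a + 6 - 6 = -5*a^2 - 6*a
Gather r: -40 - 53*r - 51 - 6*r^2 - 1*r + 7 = -6*r^2 - 54*r - 84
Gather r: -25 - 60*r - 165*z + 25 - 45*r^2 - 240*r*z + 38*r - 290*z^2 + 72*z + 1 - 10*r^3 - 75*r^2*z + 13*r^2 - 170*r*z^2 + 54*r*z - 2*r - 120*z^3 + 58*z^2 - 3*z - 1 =-10*r^3 + r^2*(-75*z - 32) + r*(-170*z^2 - 186*z - 24) - 120*z^3 - 232*z^2 - 96*z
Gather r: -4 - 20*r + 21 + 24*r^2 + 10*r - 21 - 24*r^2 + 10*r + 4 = 0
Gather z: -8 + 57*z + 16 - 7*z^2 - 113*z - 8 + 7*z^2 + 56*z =0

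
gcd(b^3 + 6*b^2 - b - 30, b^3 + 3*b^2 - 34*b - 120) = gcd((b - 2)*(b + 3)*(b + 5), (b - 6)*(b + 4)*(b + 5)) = b + 5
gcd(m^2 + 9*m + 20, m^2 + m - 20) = m + 5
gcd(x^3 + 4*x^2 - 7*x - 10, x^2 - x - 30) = x + 5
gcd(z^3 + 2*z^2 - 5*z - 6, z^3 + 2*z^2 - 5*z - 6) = z^3 + 2*z^2 - 5*z - 6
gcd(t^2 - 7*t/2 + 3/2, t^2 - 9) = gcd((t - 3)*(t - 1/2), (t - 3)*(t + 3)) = t - 3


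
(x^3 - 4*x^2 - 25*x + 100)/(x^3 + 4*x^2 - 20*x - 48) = (x^2 - 25)/(x^2 + 8*x + 12)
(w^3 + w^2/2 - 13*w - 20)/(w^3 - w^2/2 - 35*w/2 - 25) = (w - 4)/(w - 5)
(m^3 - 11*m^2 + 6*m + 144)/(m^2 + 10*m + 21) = (m^2 - 14*m + 48)/(m + 7)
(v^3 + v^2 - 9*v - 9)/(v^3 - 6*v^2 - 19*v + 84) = (v^2 + 4*v + 3)/(v^2 - 3*v - 28)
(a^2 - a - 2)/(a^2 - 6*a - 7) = (a - 2)/(a - 7)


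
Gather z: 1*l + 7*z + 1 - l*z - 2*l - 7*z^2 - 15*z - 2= -l - 7*z^2 + z*(-l - 8) - 1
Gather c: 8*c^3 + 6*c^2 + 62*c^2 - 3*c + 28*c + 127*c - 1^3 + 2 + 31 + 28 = 8*c^3 + 68*c^2 + 152*c + 60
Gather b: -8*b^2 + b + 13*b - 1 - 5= -8*b^2 + 14*b - 6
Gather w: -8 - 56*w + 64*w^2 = 64*w^2 - 56*w - 8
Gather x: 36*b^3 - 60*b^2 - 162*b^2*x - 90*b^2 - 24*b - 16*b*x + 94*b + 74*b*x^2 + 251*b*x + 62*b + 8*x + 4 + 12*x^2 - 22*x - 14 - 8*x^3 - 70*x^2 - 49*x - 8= 36*b^3 - 150*b^2 + 132*b - 8*x^3 + x^2*(74*b - 58) + x*(-162*b^2 + 235*b - 63) - 18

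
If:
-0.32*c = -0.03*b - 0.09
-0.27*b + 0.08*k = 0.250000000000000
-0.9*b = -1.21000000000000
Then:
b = 1.34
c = 0.41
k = 7.66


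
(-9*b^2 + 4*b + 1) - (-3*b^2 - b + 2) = -6*b^2 + 5*b - 1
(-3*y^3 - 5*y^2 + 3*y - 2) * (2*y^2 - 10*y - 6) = -6*y^5 + 20*y^4 + 74*y^3 - 4*y^2 + 2*y + 12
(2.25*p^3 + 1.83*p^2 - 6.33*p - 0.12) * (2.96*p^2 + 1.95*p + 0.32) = 6.66*p^5 + 9.8043*p^4 - 14.4483*p^3 - 12.1131*p^2 - 2.2596*p - 0.0384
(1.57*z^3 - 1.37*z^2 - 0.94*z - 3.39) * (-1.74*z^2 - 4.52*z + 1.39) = -2.7318*z^5 - 4.7126*z^4 + 10.0103*z^3 + 8.2431*z^2 + 14.0162*z - 4.7121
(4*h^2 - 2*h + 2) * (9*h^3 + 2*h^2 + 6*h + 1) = 36*h^5 - 10*h^4 + 38*h^3 - 4*h^2 + 10*h + 2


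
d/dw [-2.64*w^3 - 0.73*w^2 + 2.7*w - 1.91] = -7.92*w^2 - 1.46*w + 2.7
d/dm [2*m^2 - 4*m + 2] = 4*m - 4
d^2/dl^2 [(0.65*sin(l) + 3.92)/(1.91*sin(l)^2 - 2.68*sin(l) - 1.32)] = (-2.371265*sin(l)^5 - 60.529428*sin(l)^4 + 55.106938*sin(l)^3 + 20.415328*sin(l)^2 - 97.826664*sin(l) + 71.477344)/(6.967871*sin(l)^6 - 29.330724*sin(l)^5 + 26.708676*sin(l)^4 + 21.292064*sin(l)^3 - 18.458352*sin(l)^2 - 14.008896*sin(l) - 2.299968)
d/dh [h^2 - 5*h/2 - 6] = 2*h - 5/2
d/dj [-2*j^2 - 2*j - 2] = -4*j - 2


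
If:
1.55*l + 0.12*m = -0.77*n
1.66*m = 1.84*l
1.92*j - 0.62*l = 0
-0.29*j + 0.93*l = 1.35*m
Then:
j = 0.00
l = 0.00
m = 0.00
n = 0.00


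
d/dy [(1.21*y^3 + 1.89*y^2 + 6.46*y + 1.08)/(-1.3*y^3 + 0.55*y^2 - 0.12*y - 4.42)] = (3.1225*y^4 + 16.5056*y^3 - 15.6124*y^2 - 17.8956*y - 28.4236)/(1.69*y^6 - 1.43*y^5 + 0.6145*y^4 + 11.36*y^3 - 4.8476*y^2 + 1.0608*y + 19.5364)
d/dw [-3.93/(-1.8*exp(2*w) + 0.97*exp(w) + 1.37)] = (3.8121 - 14.148*exp(w))*exp(w)/(-1.8*exp(2*w) + 0.97*exp(w) + 1.37)^2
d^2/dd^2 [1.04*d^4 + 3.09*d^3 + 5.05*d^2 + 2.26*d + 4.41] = 12.48*d^2 + 18.54*d + 10.1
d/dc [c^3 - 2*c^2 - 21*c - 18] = 3*c^2 - 4*c - 21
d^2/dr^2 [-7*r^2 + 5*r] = -14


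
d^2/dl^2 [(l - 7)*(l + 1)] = 2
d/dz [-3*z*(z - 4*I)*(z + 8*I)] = -9*z^2 - 24*I*z - 96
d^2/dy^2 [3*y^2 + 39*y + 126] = 6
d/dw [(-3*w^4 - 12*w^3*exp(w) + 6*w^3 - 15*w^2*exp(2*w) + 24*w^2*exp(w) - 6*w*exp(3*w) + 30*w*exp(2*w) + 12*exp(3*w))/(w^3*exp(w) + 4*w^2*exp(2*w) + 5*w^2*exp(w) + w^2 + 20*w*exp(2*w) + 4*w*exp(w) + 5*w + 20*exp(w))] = 3*((w^4 + 4*w^3*exp(w) - 2*w^3 + 5*w^2*exp(2*w) - 8*w^2*exp(w) + 2*w*exp(3*w) - 10*w*exp(2*w) - 4*exp(3*w))*(w^3*exp(w) + 8*w^2*exp(2*w) + 8*w^2*exp(w) + 48*w*exp(2*w) + 14*w*exp(w) + 2*w + 20*exp(2*w) + 24*exp(w) + 5) + 2*(w^3*exp(w) + 4*w^2*exp(2*w) + 5*w^2*exp(w) + w^2 + 20*w*exp(2*w) + 4*w*exp(w) + 5*w + 20*exp(w))*(-2*w^3*exp(w) - 2*w^3 - 5*w^2*exp(2*w) - 2*w^2*exp(w) + 3*w^2 - 3*w*exp(3*w) + 5*w*exp(2*w) + 8*w*exp(w) + 5*exp(3*w) + 5*exp(2*w)))/(w^3*exp(w) + 4*w^2*exp(2*w) + 5*w^2*exp(w) + w^2 + 20*w*exp(2*w) + 4*w*exp(w) + 5*w + 20*exp(w))^2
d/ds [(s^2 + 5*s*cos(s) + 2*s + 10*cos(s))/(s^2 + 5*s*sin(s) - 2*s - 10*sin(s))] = (-5*sqrt(2)*s^3*sin(s + pi/4) - 5*sqrt(2)*s^2*cos(s + pi/4) - 29*s^2 - 50*sin(2*s) + 20*sqrt(2)*cos(s + pi/4) + 100)/((s - 2)^2*(s + 5*sin(s))^2)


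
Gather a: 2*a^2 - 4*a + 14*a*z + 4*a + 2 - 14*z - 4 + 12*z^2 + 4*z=2*a^2 + 14*a*z + 12*z^2 - 10*z - 2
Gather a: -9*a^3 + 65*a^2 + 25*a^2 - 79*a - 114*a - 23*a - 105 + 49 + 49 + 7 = -9*a^3 + 90*a^2 - 216*a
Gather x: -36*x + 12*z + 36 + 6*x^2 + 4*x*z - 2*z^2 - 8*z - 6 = 6*x^2 + x*(4*z - 36) - 2*z^2 + 4*z + 30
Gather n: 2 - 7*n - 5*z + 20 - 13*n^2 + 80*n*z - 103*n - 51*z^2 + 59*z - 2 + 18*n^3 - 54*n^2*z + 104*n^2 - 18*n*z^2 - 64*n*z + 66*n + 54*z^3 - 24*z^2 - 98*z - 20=18*n^3 + n^2*(91 - 54*z) + n*(-18*z^2 + 16*z - 44) + 54*z^3 - 75*z^2 - 44*z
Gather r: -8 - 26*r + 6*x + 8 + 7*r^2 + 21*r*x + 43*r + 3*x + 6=7*r^2 + r*(21*x + 17) + 9*x + 6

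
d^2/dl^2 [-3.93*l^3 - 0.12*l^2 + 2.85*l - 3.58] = -23.58*l - 0.24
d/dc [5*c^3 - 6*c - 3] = 15*c^2 - 6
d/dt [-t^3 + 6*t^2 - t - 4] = -3*t^2 + 12*t - 1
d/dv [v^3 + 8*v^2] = v*(3*v + 16)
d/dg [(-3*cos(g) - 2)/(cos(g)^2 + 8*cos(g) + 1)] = (3*sin(g)^2 - 4*cos(g) - 16)*sin(g)/(cos(g)^2 + 8*cos(g) + 1)^2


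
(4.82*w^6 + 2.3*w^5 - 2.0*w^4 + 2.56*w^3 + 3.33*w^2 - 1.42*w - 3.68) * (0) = 0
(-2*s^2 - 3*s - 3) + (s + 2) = -2*s^2 - 2*s - 1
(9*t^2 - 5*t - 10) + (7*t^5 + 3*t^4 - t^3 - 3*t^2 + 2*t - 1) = 7*t^5 + 3*t^4 - t^3 + 6*t^2 - 3*t - 11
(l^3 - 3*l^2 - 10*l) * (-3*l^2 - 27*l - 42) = -3*l^5 - 18*l^4 + 69*l^3 + 396*l^2 + 420*l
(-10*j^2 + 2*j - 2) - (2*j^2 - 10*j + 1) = -12*j^2 + 12*j - 3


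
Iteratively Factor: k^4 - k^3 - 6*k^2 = (k + 2)*(k^3 - 3*k^2) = (k - 3)*(k + 2)*(k^2) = k*(k - 3)*(k + 2)*(k)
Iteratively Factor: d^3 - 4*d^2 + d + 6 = (d - 3)*(d^2 - d - 2) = (d - 3)*(d + 1)*(d - 2)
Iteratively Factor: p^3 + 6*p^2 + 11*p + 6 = (p + 2)*(p^2 + 4*p + 3) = (p + 1)*(p + 2)*(p + 3)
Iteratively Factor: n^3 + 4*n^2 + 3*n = (n)*(n^2 + 4*n + 3) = n*(n + 1)*(n + 3)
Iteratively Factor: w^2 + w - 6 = (w + 3)*(w - 2)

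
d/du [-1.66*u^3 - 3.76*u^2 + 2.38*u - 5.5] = -4.98*u^2 - 7.52*u + 2.38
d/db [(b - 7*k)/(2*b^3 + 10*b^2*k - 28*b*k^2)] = (b*(b^2 + 5*b*k - 14*k^2) - (b - 7*k)*(3*b^2 + 10*b*k - 14*k^2))/(2*b^2*(b^2 + 5*b*k - 14*k^2)^2)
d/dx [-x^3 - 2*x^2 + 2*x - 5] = -3*x^2 - 4*x + 2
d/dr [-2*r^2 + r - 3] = 1 - 4*r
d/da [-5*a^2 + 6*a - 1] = 6 - 10*a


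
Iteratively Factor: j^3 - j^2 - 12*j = (j)*(j^2 - j - 12) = j*(j - 4)*(j + 3)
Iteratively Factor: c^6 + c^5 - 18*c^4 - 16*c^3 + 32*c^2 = (c)*(c^5 + c^4 - 18*c^3 - 16*c^2 + 32*c) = c*(c + 4)*(c^4 - 3*c^3 - 6*c^2 + 8*c) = c*(c - 4)*(c + 4)*(c^3 + c^2 - 2*c) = c^2*(c - 4)*(c + 4)*(c^2 + c - 2) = c^2*(c - 4)*(c - 1)*(c + 4)*(c + 2)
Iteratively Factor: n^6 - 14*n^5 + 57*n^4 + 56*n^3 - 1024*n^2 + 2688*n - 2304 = (n + 4)*(n^5 - 18*n^4 + 129*n^3 - 460*n^2 + 816*n - 576) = (n - 4)*(n + 4)*(n^4 - 14*n^3 + 73*n^2 - 168*n + 144) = (n - 4)*(n - 3)*(n + 4)*(n^3 - 11*n^2 + 40*n - 48) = (n - 4)^2*(n - 3)*(n + 4)*(n^2 - 7*n + 12) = (n - 4)^3*(n - 3)*(n + 4)*(n - 3)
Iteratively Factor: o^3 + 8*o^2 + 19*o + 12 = (o + 4)*(o^2 + 4*o + 3) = (o + 3)*(o + 4)*(o + 1)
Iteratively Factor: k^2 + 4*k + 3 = (k + 1)*(k + 3)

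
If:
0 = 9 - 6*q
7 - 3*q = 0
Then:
No Solution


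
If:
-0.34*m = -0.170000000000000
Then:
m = 0.50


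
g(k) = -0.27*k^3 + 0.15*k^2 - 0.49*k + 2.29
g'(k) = -0.81*k^2 + 0.3*k - 0.49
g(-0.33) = 2.48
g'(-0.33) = -0.68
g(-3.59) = 18.47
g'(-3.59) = -12.01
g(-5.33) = 50.05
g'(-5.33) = -25.10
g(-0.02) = 2.30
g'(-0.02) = -0.50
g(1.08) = 1.60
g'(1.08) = -1.11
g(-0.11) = 2.35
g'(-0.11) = -0.53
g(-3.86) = 21.94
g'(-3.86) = -13.72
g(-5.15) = 45.67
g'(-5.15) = -23.52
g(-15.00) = 954.64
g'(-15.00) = -187.24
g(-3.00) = 12.40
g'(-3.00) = -8.68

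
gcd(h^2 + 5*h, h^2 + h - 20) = h + 5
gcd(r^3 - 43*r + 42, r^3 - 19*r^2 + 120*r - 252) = r - 6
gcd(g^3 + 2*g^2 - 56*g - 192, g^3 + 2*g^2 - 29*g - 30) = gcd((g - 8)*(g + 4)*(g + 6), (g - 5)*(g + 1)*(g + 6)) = g + 6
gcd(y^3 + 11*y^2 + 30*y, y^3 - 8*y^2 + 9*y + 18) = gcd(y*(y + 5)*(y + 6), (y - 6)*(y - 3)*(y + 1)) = 1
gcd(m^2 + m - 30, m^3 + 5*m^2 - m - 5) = 1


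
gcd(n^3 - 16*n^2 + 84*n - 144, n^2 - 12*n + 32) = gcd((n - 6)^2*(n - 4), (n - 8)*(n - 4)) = n - 4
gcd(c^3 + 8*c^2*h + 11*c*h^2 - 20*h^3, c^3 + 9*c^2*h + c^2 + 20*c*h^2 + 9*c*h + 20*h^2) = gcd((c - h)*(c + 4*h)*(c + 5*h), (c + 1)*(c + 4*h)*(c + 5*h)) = c^2 + 9*c*h + 20*h^2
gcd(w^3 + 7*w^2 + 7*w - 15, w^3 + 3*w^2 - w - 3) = w^2 + 2*w - 3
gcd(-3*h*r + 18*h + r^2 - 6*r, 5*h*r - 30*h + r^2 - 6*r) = r - 6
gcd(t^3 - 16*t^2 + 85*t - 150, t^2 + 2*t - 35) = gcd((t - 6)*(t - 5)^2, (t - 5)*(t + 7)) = t - 5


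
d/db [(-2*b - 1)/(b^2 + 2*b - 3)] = 2*(b^2 + b + 4)/(b^4 + 4*b^3 - 2*b^2 - 12*b + 9)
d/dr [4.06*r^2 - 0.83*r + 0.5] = 8.12*r - 0.83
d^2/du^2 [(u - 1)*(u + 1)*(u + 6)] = 6*u + 12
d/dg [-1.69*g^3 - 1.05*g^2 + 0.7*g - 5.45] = -5.07*g^2 - 2.1*g + 0.7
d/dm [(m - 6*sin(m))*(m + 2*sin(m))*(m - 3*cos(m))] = 3*m^2*sin(m) - 4*m^2*cos(m) + 3*m^2 - 8*m*sin(m) - 6*m*cos(m) + 12*sqrt(2)*m*cos(2*m + pi/4) - 9*sin(m) + 27*sin(3*m) + 6*sqrt(2)*sin(2*m + pi/4) - 6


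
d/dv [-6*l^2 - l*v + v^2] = -l + 2*v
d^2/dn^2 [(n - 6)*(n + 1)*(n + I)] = 6*n - 10 + 2*I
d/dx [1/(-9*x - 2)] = 9/(9*x + 2)^2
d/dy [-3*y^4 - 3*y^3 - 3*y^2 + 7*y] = -12*y^3 - 9*y^2 - 6*y + 7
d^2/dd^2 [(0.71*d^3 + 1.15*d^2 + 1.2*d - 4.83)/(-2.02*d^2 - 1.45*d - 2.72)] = (1.4210854715202e-14*d^4 + 1.76023800000004*d^3 + 139.359912*d^2 + 92.924916*d - 40.316474)/(8.242408*d^6 + 17.74974*d^5 + 46.037214*d^4 + 50.849905*d^3 + 61.990704*d^2 + 32.18304*d + 20.123648)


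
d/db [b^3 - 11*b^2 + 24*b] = 3*b^2 - 22*b + 24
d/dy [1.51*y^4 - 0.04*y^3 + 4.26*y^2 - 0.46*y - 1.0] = 6.04*y^3 - 0.12*y^2 + 8.52*y - 0.46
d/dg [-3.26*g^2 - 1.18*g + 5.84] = -6.52*g - 1.18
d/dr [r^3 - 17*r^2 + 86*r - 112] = 3*r^2 - 34*r + 86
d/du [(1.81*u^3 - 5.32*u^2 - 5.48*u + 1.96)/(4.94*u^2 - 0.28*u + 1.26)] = (8.9414*u^4 - 1.0136*u^3 + 35.4026*u^2 - 32.7712*u - 6.356)/(24.4036*u^4 - 2.7664*u^3 + 12.5272*u^2 - 0.7056*u + 1.5876)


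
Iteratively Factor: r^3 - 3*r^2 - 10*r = (r + 2)*(r^2 - 5*r) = (r - 5)*(r + 2)*(r)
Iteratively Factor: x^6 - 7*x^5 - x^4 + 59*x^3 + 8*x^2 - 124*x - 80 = (x - 4)*(x^5 - 3*x^4 - 13*x^3 + 7*x^2 + 36*x + 20) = (x - 4)*(x + 2)*(x^4 - 5*x^3 - 3*x^2 + 13*x + 10) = (x - 4)*(x + 1)*(x + 2)*(x^3 - 6*x^2 + 3*x + 10) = (x - 4)*(x + 1)^2*(x + 2)*(x^2 - 7*x + 10) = (x - 4)*(x - 2)*(x + 1)^2*(x + 2)*(x - 5)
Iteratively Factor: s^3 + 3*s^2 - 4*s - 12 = (s + 2)*(s^2 + s - 6) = (s + 2)*(s + 3)*(s - 2)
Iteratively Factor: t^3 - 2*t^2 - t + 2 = (t - 2)*(t^2 - 1) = (t - 2)*(t - 1)*(t + 1)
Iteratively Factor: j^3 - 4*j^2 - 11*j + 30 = (j - 5)*(j^2 + j - 6) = (j - 5)*(j + 3)*(j - 2)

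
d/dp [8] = 0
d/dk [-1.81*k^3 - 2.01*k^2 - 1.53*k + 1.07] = -5.43*k^2 - 4.02*k - 1.53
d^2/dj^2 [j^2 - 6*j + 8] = 2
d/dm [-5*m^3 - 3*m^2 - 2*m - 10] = -15*m^2 - 6*m - 2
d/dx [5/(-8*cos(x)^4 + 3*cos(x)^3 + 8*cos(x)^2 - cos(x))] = 10*(5*sin(x) + 9*sin(3*x) - 16*sin(4*x))/((cos(2*x) + 1)*(4*cos(x) + 3*cos(2*x) - 4*cos(3*x) + 1)^2)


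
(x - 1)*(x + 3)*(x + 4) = x^3 + 6*x^2 + 5*x - 12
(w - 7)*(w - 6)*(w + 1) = w^3 - 12*w^2 + 29*w + 42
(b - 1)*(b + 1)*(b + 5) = b^3 + 5*b^2 - b - 5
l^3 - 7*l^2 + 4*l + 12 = (l - 6)*(l - 2)*(l + 1)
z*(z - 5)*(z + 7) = z^3 + 2*z^2 - 35*z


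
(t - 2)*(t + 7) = t^2 + 5*t - 14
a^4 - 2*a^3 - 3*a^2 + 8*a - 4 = (a - 2)*(a - 1)^2*(a + 2)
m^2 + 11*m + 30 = (m + 5)*(m + 6)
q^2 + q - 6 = (q - 2)*(q + 3)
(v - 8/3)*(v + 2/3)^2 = v^3 - 4*v^2/3 - 28*v/9 - 32/27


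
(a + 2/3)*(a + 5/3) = a^2 + 7*a/3 + 10/9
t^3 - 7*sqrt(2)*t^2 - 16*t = t*(t - 8*sqrt(2))*(t + sqrt(2))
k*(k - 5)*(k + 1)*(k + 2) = k^4 - 2*k^3 - 13*k^2 - 10*k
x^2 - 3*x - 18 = (x - 6)*(x + 3)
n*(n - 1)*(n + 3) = n^3 + 2*n^2 - 3*n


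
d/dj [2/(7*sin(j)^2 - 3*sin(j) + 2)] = 2*(3 - 14*sin(j))*cos(j)/(7*sin(j)^2 - 3*sin(j) + 2)^2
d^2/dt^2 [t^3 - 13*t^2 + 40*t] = 6*t - 26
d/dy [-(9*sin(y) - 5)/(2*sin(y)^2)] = (9*sin(y) - 10)*cos(y)/(2*sin(y)^3)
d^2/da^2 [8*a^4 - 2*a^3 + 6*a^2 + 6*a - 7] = 96*a^2 - 12*a + 12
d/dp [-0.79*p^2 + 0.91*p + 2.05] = 0.91 - 1.58*p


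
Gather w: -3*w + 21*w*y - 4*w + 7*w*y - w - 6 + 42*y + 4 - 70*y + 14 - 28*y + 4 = w*(28*y - 8) - 56*y + 16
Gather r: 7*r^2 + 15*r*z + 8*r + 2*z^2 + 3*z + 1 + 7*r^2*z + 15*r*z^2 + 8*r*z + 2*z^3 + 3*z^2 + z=r^2*(7*z + 7) + r*(15*z^2 + 23*z + 8) + 2*z^3 + 5*z^2 + 4*z + 1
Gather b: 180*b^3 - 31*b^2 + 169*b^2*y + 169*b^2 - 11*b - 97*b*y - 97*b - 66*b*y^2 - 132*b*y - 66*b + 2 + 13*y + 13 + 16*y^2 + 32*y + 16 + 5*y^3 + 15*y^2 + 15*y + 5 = 180*b^3 + b^2*(169*y + 138) + b*(-66*y^2 - 229*y - 174) + 5*y^3 + 31*y^2 + 60*y + 36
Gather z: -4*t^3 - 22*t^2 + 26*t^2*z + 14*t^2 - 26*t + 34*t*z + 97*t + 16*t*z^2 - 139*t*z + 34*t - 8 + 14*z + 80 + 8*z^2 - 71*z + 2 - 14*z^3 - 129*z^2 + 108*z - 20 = -4*t^3 - 8*t^2 + 105*t - 14*z^3 + z^2*(16*t - 121) + z*(26*t^2 - 105*t + 51) + 54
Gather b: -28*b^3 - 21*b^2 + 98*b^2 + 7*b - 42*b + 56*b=-28*b^3 + 77*b^2 + 21*b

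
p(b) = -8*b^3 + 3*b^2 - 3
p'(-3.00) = -234.00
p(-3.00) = 240.00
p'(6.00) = -828.00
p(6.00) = -1623.00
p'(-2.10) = -118.44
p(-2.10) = 84.32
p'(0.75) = -9.00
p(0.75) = -4.69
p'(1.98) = -82.21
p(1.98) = -53.34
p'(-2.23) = -132.73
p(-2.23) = 100.64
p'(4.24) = -406.02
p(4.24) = -558.87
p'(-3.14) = -255.47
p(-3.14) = 274.25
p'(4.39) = -436.19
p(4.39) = -622.02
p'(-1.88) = -96.11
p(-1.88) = 60.76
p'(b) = -24*b^2 + 6*b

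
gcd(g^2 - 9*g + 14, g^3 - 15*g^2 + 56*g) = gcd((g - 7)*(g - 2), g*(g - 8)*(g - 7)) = g - 7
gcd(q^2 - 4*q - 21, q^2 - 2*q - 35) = q - 7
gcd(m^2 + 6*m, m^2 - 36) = m + 6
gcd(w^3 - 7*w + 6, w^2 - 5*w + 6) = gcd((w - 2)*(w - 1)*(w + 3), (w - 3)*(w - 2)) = w - 2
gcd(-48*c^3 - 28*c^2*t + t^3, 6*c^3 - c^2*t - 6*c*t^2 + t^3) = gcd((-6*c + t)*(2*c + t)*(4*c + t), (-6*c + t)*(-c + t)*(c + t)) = -6*c + t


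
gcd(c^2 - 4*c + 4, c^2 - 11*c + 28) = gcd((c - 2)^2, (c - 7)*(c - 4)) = 1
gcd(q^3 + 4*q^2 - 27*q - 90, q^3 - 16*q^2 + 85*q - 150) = q - 5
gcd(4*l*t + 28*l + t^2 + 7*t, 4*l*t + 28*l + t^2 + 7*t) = 4*l*t + 28*l + t^2 + 7*t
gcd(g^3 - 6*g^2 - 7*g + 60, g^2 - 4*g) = g - 4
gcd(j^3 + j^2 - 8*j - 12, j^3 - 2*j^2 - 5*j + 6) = j^2 - j - 6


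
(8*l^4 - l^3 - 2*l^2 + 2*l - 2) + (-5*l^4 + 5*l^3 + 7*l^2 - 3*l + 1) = 3*l^4 + 4*l^3 + 5*l^2 - l - 1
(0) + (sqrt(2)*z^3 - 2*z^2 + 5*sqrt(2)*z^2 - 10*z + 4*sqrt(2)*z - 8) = sqrt(2)*z^3 - 2*z^2 + 5*sqrt(2)*z^2 - 10*z + 4*sqrt(2)*z - 8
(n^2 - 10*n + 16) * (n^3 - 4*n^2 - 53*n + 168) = n^5 - 14*n^4 + 3*n^3 + 634*n^2 - 2528*n + 2688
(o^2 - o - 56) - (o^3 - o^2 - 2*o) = -o^3 + 2*o^2 + o - 56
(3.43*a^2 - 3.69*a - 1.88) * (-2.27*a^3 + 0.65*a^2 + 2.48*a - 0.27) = -7.7861*a^5 + 10.6058*a^4 + 10.3755*a^3 - 11.2993*a^2 - 3.6661*a + 0.5076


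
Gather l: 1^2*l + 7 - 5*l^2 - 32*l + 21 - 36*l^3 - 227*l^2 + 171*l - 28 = -36*l^3 - 232*l^2 + 140*l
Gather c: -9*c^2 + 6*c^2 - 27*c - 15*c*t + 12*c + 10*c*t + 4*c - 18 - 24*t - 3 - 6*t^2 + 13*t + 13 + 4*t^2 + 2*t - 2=-3*c^2 + c*(-5*t - 11) - 2*t^2 - 9*t - 10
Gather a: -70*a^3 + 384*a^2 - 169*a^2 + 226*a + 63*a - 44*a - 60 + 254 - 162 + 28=-70*a^3 + 215*a^2 + 245*a + 60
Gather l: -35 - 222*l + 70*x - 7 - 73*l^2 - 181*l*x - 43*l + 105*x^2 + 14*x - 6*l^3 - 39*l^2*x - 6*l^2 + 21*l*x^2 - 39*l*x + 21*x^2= -6*l^3 + l^2*(-39*x - 79) + l*(21*x^2 - 220*x - 265) + 126*x^2 + 84*x - 42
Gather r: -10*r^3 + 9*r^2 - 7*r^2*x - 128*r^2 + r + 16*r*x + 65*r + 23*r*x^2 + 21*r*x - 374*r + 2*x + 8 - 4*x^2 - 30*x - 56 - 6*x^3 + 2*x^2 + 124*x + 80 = -10*r^3 + r^2*(-7*x - 119) + r*(23*x^2 + 37*x - 308) - 6*x^3 - 2*x^2 + 96*x + 32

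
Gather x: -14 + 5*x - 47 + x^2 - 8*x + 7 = x^2 - 3*x - 54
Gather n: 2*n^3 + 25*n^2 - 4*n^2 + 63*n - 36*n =2*n^3 + 21*n^2 + 27*n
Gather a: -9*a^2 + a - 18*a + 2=-9*a^2 - 17*a + 2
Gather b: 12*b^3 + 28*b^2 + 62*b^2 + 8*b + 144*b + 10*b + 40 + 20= 12*b^3 + 90*b^2 + 162*b + 60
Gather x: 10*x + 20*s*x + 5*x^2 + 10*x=5*x^2 + x*(20*s + 20)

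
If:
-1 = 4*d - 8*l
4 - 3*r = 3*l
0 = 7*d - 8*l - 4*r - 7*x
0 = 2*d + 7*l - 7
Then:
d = 49/44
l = 15/22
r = 43/66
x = -5/132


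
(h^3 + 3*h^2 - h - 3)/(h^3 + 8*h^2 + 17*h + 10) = (h^2 + 2*h - 3)/(h^2 + 7*h + 10)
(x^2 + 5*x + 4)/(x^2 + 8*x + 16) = (x + 1)/(x + 4)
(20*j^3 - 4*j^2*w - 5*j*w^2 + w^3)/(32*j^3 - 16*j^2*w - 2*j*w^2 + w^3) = (-10*j^2 - 3*j*w + w^2)/(-16*j^2 + w^2)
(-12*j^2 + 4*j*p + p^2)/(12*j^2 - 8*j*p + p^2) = (6*j + p)/(-6*j + p)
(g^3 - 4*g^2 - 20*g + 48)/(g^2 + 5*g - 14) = (g^2 - 2*g - 24)/(g + 7)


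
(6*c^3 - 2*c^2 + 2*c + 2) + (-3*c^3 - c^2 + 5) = 3*c^3 - 3*c^2 + 2*c + 7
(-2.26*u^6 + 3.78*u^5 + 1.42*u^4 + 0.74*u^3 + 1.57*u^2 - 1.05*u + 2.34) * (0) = 0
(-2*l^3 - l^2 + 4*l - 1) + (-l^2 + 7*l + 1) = -2*l^3 - 2*l^2 + 11*l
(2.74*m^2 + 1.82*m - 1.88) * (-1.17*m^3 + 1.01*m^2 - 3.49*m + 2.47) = -3.2058*m^5 + 0.638*m^4 - 5.5248*m^3 - 1.4828*m^2 + 11.0566*m - 4.6436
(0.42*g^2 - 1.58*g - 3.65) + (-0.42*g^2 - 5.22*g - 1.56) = -6.8*g - 5.21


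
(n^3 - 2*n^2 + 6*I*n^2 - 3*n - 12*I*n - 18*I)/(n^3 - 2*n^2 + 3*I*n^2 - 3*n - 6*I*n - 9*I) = (n + 6*I)/(n + 3*I)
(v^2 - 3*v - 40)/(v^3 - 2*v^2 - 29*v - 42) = (-v^2 + 3*v + 40)/(-v^3 + 2*v^2 + 29*v + 42)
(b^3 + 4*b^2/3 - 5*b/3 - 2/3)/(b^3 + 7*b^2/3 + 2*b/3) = (b - 1)/b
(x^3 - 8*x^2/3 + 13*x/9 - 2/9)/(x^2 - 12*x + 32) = (9*x^3 - 24*x^2 + 13*x - 2)/(9*(x^2 - 12*x + 32))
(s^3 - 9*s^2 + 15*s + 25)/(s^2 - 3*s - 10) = (s^2 - 4*s - 5)/(s + 2)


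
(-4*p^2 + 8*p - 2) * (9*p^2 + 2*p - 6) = -36*p^4 + 64*p^3 + 22*p^2 - 52*p + 12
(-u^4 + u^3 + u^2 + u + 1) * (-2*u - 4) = 2*u^5 + 2*u^4 - 6*u^3 - 6*u^2 - 6*u - 4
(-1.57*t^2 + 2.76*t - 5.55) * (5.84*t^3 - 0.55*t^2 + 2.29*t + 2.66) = -9.1688*t^5 + 16.9819*t^4 - 37.5253*t^3 + 5.1967*t^2 - 5.3679*t - 14.763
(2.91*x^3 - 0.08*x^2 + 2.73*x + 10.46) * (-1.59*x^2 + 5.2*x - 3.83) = -4.6269*x^5 + 15.2592*x^4 - 15.902*x^3 - 2.129*x^2 + 43.9361*x - 40.0618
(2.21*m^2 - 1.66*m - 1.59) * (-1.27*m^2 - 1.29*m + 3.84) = -2.8067*m^4 - 0.7427*m^3 + 12.6471*m^2 - 4.3233*m - 6.1056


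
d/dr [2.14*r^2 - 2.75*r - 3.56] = 4.28*r - 2.75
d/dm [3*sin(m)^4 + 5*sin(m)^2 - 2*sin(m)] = 2*(6*sin(m)^3 + 5*sin(m) - 1)*cos(m)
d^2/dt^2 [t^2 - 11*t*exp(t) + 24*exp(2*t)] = -11*t*exp(t) + 96*exp(2*t) - 22*exp(t) + 2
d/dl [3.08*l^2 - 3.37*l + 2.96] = 6.16*l - 3.37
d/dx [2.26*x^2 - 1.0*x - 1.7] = 4.52*x - 1.0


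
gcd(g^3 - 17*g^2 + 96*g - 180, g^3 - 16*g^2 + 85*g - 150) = g^2 - 11*g + 30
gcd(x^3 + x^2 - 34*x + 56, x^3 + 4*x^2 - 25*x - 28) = x^2 + 3*x - 28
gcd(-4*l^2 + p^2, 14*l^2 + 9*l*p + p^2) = 2*l + p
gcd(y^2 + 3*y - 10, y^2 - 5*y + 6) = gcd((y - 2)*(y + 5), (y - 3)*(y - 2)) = y - 2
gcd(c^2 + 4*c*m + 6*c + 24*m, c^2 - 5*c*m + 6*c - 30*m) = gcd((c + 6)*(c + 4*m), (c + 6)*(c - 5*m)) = c + 6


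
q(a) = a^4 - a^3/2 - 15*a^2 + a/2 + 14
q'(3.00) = 5.00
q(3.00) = -52.00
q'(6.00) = 630.50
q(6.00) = 665.00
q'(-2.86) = -19.54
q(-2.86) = -31.52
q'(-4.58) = -277.85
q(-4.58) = 185.11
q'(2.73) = -11.19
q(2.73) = -51.06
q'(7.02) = 1099.77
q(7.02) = 1533.89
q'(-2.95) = -26.74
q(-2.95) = -29.44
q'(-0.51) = 14.88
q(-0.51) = 9.98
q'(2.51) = -21.00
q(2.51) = -47.46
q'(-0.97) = 24.54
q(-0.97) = 0.74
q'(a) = 4*a^3 - 3*a^2/2 - 30*a + 1/2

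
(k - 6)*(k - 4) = k^2 - 10*k + 24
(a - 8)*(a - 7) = a^2 - 15*a + 56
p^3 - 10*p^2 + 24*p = p*(p - 6)*(p - 4)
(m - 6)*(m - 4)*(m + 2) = m^3 - 8*m^2 + 4*m + 48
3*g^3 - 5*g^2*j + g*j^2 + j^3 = (-g + j)^2*(3*g + j)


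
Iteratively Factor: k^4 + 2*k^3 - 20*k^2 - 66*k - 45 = (k + 3)*(k^3 - k^2 - 17*k - 15) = (k + 1)*(k + 3)*(k^2 - 2*k - 15) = (k + 1)*(k + 3)^2*(k - 5)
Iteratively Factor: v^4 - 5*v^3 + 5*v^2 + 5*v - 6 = (v - 2)*(v^3 - 3*v^2 - v + 3) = (v - 2)*(v + 1)*(v^2 - 4*v + 3) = (v - 2)*(v - 1)*(v + 1)*(v - 3)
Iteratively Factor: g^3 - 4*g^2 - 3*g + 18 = (g + 2)*(g^2 - 6*g + 9) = (g - 3)*(g + 2)*(g - 3)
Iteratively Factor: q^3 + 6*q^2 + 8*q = (q + 4)*(q^2 + 2*q) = q*(q + 4)*(q + 2)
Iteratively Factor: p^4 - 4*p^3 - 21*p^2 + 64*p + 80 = (p - 4)*(p^3 - 21*p - 20) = (p - 4)*(p + 1)*(p^2 - p - 20) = (p - 4)*(p + 1)*(p + 4)*(p - 5)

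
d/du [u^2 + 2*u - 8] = 2*u + 2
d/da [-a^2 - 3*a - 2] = -2*a - 3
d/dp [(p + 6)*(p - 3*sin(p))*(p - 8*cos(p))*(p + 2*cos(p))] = -(p + 6)*(p - 3*sin(p))*(p - 8*cos(p))*(2*sin(p) - 1) + (p + 6)*(p - 3*sin(p))*(p + 2*cos(p))*(8*sin(p) + 1) - (p + 6)*(p - 8*cos(p))*(p + 2*cos(p))*(3*cos(p) - 1) + (p - 3*sin(p))*(p - 8*cos(p))*(p + 2*cos(p))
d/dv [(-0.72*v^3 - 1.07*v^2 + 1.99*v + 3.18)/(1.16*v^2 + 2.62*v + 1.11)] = (-0.8352*v^4 - 3.7728*v^3 - 7.5094*v^2 - 9.753*v - 6.1227)/(1.3456*v^4 + 6.0784*v^3 + 9.4396*v^2 + 5.8164*v + 1.2321)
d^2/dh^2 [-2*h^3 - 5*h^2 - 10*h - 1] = -12*h - 10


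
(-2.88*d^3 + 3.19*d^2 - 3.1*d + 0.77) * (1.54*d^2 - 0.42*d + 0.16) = -4.4352*d^5 + 6.1222*d^4 - 6.5746*d^3 + 2.9982*d^2 - 0.8194*d + 0.1232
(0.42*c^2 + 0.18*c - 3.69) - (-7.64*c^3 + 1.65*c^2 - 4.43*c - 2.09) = 7.64*c^3 - 1.23*c^2 + 4.61*c - 1.6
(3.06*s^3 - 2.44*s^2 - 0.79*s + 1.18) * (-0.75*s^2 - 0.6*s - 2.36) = -2.295*s^5 - 0.00599999999999978*s^4 - 5.1651*s^3 + 5.3474*s^2 + 1.1564*s - 2.7848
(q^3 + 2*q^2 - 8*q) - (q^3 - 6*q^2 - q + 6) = 8*q^2 - 7*q - 6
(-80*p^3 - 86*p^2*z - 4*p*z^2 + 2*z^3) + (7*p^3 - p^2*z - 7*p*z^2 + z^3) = -73*p^3 - 87*p^2*z - 11*p*z^2 + 3*z^3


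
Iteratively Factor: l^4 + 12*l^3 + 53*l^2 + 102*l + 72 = (l + 2)*(l^3 + 10*l^2 + 33*l + 36) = (l + 2)*(l + 4)*(l^2 + 6*l + 9) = (l + 2)*(l + 3)*(l + 4)*(l + 3)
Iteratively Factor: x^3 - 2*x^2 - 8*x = (x)*(x^2 - 2*x - 8) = x*(x - 4)*(x + 2)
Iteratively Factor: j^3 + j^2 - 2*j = (j)*(j^2 + j - 2) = j*(j - 1)*(j + 2)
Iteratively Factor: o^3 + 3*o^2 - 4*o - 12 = (o + 2)*(o^2 + o - 6) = (o + 2)*(o + 3)*(o - 2)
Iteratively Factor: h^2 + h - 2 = (h - 1)*(h + 2)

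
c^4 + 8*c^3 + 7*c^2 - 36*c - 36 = (c - 2)*(c + 1)*(c + 3)*(c + 6)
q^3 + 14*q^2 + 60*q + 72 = (q + 2)*(q + 6)^2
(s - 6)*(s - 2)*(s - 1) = s^3 - 9*s^2 + 20*s - 12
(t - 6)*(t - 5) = t^2 - 11*t + 30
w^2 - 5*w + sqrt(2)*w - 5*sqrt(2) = (w - 5)*(w + sqrt(2))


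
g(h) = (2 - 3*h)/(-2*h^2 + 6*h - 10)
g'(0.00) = 0.18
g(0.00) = -0.20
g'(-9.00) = -0.01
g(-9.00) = -0.13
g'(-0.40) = 0.09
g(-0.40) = -0.25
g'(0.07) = 0.20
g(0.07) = -0.19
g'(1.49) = 0.55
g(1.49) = 0.45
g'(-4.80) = -0.02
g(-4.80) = -0.19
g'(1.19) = 0.59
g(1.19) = 0.28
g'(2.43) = 0.04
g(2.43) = 0.73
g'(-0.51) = 0.07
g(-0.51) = -0.26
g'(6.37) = -0.06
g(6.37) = 0.32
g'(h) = (2 - 3*h)*(4*h - 6)/(-2*h^2 + 6*h - 10)^2 - 3/(-2*h^2 + 6*h - 10) = (-3*h^2 + 4*h + 9)/(2*(h^4 - 6*h^3 + 19*h^2 - 30*h + 25))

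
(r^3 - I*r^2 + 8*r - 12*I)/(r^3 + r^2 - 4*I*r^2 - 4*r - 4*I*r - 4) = (r + 3*I)/(r + 1)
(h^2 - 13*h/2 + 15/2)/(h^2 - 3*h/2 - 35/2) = (2*h - 3)/(2*h + 7)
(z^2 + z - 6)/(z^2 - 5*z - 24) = (z - 2)/(z - 8)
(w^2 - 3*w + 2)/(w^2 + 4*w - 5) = (w - 2)/(w + 5)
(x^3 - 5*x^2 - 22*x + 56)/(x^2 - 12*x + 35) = (x^2 + 2*x - 8)/(x - 5)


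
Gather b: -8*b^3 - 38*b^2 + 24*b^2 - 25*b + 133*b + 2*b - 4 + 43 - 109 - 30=-8*b^3 - 14*b^2 + 110*b - 100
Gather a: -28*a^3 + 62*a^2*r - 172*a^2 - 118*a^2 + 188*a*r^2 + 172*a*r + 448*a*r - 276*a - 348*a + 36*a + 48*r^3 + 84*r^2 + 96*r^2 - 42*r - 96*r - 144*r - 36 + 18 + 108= -28*a^3 + a^2*(62*r - 290) + a*(188*r^2 + 620*r - 588) + 48*r^3 + 180*r^2 - 282*r + 90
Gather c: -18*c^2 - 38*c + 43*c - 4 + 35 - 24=-18*c^2 + 5*c + 7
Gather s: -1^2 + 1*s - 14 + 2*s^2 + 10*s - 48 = 2*s^2 + 11*s - 63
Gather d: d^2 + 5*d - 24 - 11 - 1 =d^2 + 5*d - 36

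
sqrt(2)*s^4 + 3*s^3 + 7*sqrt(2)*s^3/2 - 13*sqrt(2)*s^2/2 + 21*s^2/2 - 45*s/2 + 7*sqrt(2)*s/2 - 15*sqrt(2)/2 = (s - 3/2)*(s + 5)*(s + sqrt(2))*(sqrt(2)*s + 1)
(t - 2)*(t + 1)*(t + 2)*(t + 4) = t^4 + 5*t^3 - 20*t - 16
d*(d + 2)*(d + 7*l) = d^3 + 7*d^2*l + 2*d^2 + 14*d*l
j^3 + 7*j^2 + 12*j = j*(j + 3)*(j + 4)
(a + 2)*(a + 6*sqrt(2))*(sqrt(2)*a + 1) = sqrt(2)*a^3 + 2*sqrt(2)*a^2 + 13*a^2 + 6*sqrt(2)*a + 26*a + 12*sqrt(2)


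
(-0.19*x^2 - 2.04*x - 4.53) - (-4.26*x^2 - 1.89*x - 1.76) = 4.07*x^2 - 0.15*x - 2.77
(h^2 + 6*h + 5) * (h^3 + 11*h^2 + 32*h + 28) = h^5 + 17*h^4 + 103*h^3 + 275*h^2 + 328*h + 140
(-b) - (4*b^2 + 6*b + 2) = -4*b^2 - 7*b - 2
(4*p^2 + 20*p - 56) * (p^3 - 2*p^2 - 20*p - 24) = 4*p^5 + 12*p^4 - 176*p^3 - 384*p^2 + 640*p + 1344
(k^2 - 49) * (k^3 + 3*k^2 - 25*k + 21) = k^5 + 3*k^4 - 74*k^3 - 126*k^2 + 1225*k - 1029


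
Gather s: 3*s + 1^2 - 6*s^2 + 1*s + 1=-6*s^2 + 4*s + 2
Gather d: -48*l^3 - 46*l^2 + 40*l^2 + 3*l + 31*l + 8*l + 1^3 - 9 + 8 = -48*l^3 - 6*l^2 + 42*l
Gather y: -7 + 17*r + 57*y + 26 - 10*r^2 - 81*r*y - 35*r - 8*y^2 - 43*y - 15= -10*r^2 - 18*r - 8*y^2 + y*(14 - 81*r) + 4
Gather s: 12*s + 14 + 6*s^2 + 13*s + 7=6*s^2 + 25*s + 21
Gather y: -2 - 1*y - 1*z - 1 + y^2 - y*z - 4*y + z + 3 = y^2 + y*(-z - 5)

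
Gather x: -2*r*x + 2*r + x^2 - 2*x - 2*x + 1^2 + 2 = 2*r + x^2 + x*(-2*r - 4) + 3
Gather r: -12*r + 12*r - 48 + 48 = 0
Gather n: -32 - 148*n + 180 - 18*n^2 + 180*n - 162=-18*n^2 + 32*n - 14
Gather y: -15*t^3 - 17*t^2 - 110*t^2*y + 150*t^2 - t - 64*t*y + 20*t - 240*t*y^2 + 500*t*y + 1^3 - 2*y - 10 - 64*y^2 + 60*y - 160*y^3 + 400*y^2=-15*t^3 + 133*t^2 + 19*t - 160*y^3 + y^2*(336 - 240*t) + y*(-110*t^2 + 436*t + 58) - 9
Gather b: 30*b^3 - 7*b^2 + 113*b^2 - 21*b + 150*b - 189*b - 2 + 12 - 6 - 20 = 30*b^3 + 106*b^2 - 60*b - 16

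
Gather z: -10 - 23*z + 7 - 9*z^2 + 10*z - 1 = -9*z^2 - 13*z - 4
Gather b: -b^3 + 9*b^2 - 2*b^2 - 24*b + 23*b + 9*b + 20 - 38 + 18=-b^3 + 7*b^2 + 8*b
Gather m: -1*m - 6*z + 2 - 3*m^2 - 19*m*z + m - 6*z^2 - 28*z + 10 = -3*m^2 - 19*m*z - 6*z^2 - 34*z + 12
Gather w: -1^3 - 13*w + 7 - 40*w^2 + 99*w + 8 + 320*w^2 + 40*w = 280*w^2 + 126*w + 14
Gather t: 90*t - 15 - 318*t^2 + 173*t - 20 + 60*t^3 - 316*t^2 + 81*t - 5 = 60*t^3 - 634*t^2 + 344*t - 40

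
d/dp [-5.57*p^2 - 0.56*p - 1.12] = -11.14*p - 0.56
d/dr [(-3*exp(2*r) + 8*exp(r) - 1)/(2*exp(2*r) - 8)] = (-4*exp(2*r) + 13*exp(r) - 16)*exp(r)/(exp(4*r) - 8*exp(2*r) + 16)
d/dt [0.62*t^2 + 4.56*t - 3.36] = 1.24*t + 4.56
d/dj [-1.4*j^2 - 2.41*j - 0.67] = -2.8*j - 2.41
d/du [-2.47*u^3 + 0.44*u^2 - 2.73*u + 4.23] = -7.41*u^2 + 0.88*u - 2.73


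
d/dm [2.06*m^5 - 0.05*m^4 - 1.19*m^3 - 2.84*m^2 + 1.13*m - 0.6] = 10.3*m^4 - 0.2*m^3 - 3.57*m^2 - 5.68*m + 1.13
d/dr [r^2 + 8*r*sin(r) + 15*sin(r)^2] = 8*r*cos(r) + 2*r + 8*sin(r) + 15*sin(2*r)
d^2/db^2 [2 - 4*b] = 0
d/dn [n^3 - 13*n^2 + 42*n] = 3*n^2 - 26*n + 42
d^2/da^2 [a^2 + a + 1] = 2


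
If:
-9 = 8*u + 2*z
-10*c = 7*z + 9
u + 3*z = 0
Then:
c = -261/220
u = -27/22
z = 9/22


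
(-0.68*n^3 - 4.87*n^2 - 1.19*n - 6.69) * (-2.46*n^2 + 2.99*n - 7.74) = 1.6728*n^5 + 9.947*n^4 - 6.3707*n^3 + 50.5931*n^2 - 10.7925*n + 51.7806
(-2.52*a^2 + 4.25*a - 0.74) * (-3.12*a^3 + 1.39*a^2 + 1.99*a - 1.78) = 7.8624*a^5 - 16.7628*a^4 + 3.2015*a^3 + 11.9145*a^2 - 9.0376*a + 1.3172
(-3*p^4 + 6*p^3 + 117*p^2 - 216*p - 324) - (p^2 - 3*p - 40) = -3*p^4 + 6*p^3 + 116*p^2 - 213*p - 284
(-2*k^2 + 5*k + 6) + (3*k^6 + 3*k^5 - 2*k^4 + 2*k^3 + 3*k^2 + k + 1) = 3*k^6 + 3*k^5 - 2*k^4 + 2*k^3 + k^2 + 6*k + 7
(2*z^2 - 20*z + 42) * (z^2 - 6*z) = 2*z^4 - 32*z^3 + 162*z^2 - 252*z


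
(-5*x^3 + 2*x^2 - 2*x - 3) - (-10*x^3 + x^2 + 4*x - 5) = 5*x^3 + x^2 - 6*x + 2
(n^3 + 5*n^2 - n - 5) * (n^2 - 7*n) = n^5 - 2*n^4 - 36*n^3 + 2*n^2 + 35*n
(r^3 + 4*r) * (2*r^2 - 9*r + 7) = 2*r^5 - 9*r^4 + 15*r^3 - 36*r^2 + 28*r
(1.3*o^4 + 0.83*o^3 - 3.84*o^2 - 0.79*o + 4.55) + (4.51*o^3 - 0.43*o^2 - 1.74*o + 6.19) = 1.3*o^4 + 5.34*o^3 - 4.27*o^2 - 2.53*o + 10.74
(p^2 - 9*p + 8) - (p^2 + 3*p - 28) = 36 - 12*p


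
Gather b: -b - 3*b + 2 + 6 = 8 - 4*b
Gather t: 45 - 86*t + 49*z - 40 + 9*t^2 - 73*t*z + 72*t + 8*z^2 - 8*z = 9*t^2 + t*(-73*z - 14) + 8*z^2 + 41*z + 5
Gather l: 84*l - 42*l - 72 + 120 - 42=42*l + 6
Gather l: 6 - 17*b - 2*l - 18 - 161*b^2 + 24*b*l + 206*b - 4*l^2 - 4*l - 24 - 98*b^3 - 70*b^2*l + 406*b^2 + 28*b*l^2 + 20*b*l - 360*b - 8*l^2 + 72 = -98*b^3 + 245*b^2 - 171*b + l^2*(28*b - 12) + l*(-70*b^2 + 44*b - 6) + 36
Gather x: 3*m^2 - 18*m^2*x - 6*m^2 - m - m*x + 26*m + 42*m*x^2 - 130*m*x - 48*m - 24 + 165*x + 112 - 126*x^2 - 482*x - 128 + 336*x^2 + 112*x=-3*m^2 - 23*m + x^2*(42*m + 210) + x*(-18*m^2 - 131*m - 205) - 40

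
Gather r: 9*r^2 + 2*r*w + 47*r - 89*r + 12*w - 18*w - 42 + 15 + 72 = 9*r^2 + r*(2*w - 42) - 6*w + 45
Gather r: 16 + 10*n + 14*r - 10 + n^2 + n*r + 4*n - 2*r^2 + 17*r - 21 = n^2 + 14*n - 2*r^2 + r*(n + 31) - 15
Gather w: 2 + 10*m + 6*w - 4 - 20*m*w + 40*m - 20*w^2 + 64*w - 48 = 50*m - 20*w^2 + w*(70 - 20*m) - 50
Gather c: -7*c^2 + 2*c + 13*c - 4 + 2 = -7*c^2 + 15*c - 2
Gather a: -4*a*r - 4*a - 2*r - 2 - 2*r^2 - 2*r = a*(-4*r - 4) - 2*r^2 - 4*r - 2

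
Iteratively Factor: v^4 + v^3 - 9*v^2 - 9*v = (v + 3)*(v^3 - 2*v^2 - 3*v) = (v - 3)*(v + 3)*(v^2 + v) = v*(v - 3)*(v + 3)*(v + 1)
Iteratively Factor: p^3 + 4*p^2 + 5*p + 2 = (p + 1)*(p^2 + 3*p + 2) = (p + 1)*(p + 2)*(p + 1)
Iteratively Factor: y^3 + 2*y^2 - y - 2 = (y - 1)*(y^2 + 3*y + 2) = (y - 1)*(y + 2)*(y + 1)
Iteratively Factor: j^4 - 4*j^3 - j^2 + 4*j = (j - 4)*(j^3 - j) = (j - 4)*(j - 1)*(j^2 + j) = j*(j - 4)*(j - 1)*(j + 1)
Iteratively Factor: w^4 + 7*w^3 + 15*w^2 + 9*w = (w)*(w^3 + 7*w^2 + 15*w + 9) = w*(w + 1)*(w^2 + 6*w + 9) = w*(w + 1)*(w + 3)*(w + 3)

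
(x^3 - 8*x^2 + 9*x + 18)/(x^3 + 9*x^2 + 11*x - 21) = (x^3 - 8*x^2 + 9*x + 18)/(x^3 + 9*x^2 + 11*x - 21)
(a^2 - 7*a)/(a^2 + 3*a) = (a - 7)/(a + 3)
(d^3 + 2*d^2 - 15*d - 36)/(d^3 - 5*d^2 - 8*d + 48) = (d + 3)/(d - 4)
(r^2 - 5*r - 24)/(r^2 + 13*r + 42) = (r^2 - 5*r - 24)/(r^2 + 13*r + 42)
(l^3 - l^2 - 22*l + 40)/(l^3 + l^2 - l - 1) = (l^3 - l^2 - 22*l + 40)/(l^3 + l^2 - l - 1)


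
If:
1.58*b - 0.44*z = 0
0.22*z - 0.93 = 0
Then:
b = 1.18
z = 4.23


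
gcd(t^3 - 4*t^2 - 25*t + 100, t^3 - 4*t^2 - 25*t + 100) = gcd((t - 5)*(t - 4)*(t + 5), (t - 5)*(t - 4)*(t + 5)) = t^3 - 4*t^2 - 25*t + 100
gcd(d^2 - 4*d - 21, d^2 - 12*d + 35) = d - 7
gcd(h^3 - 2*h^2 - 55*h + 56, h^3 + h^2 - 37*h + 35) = h^2 + 6*h - 7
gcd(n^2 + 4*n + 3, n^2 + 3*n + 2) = n + 1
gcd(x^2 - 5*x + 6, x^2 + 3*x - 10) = x - 2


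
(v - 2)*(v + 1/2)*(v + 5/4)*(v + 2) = v^4 + 7*v^3/4 - 27*v^2/8 - 7*v - 5/2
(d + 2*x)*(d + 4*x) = d^2 + 6*d*x + 8*x^2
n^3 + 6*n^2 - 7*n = n*(n - 1)*(n + 7)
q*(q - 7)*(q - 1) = q^3 - 8*q^2 + 7*q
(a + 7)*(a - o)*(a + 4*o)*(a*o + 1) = a^4*o + 3*a^3*o^2 + 7*a^3*o + a^3 - 4*a^2*o^3 + 21*a^2*o^2 + 3*a^2*o + 7*a^2 - 28*a*o^3 - 4*a*o^2 + 21*a*o - 28*o^2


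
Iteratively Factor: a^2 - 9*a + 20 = (a - 4)*(a - 5)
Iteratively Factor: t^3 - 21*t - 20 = (t - 5)*(t^2 + 5*t + 4) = (t - 5)*(t + 1)*(t + 4)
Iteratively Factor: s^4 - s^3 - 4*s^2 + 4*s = (s + 2)*(s^3 - 3*s^2 + 2*s) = (s - 1)*(s + 2)*(s^2 - 2*s) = (s - 2)*(s - 1)*(s + 2)*(s)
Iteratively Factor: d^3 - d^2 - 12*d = (d - 4)*(d^2 + 3*d) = (d - 4)*(d + 3)*(d)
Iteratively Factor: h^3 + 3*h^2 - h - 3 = (h - 1)*(h^2 + 4*h + 3) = (h - 1)*(h + 3)*(h + 1)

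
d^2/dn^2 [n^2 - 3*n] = 2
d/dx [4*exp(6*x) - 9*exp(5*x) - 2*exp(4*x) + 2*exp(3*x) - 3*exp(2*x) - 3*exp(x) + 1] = (24*exp(5*x) - 45*exp(4*x) - 8*exp(3*x) + 6*exp(2*x) - 6*exp(x) - 3)*exp(x)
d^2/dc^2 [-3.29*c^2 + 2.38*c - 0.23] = -6.58000000000000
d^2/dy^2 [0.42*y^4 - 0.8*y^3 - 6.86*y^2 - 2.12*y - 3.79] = 5.04*y^2 - 4.8*y - 13.72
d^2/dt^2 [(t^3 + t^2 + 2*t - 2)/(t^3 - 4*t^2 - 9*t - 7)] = 2*(5*t^6 + 33*t^5 + 33*t^4 + 180*t^3 + 147*t^2 - 279*t - 183)/(t^9 - 12*t^8 + 21*t^7 + 131*t^6 - 21*t^5 - 930*t^4 - 2094*t^3 - 2289*t^2 - 1323*t - 343)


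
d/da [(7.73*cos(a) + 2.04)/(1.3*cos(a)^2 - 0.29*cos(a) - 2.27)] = (10.049*cos(a)^2 + 5.304*cos(a) + 16.9555)*sin(a)/(1.69*cos(a)^4 - 0.754*cos(a)^3 - 5.8179*cos(a)^2 + 1.3166*cos(a) + 5.1529)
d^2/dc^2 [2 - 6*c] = 0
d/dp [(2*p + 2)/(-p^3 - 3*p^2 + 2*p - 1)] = 2*(2*p^3 + 6*p^2 + 6*p - 3)/(p^6 + 6*p^5 + 5*p^4 - 10*p^3 + 10*p^2 - 4*p + 1)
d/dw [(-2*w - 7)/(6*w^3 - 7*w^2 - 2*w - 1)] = 2*(12*w^3 + 56*w^2 - 49*w - 6)/(36*w^6 - 84*w^5 + 25*w^4 + 16*w^3 + 18*w^2 + 4*w + 1)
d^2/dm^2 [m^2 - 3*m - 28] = 2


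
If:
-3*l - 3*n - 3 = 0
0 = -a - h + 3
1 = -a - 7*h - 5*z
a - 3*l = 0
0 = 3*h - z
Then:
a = 67/21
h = -4/21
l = 67/63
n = -130/63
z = -4/7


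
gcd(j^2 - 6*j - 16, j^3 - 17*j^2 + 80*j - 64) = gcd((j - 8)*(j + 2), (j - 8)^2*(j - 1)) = j - 8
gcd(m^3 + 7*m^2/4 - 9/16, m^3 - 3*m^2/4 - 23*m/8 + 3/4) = m + 3/2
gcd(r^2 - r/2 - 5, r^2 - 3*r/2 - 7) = r + 2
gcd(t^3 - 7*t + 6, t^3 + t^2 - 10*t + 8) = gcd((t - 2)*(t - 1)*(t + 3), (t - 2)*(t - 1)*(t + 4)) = t^2 - 3*t + 2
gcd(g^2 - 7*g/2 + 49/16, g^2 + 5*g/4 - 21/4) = g - 7/4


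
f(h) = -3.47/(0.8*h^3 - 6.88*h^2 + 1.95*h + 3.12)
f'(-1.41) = 0.37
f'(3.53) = -0.04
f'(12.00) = 0.00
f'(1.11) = -8.17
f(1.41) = 0.62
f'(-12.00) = 0.00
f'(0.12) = 0.11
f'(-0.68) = 16.04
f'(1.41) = -1.42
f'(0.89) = -31999.09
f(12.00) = -0.01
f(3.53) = 0.09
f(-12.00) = 0.00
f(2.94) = 0.11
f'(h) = -3.47*(-2.4*h^2 + 13.76*h - 1.95)/(0.8*h^3 - 6.88*h^2 + 1.95*h + 3.12)^2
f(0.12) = -1.07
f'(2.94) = -0.07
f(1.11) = 1.65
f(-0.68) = 2.12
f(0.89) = 115.00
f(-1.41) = 0.22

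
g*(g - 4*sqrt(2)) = g^2 - 4*sqrt(2)*g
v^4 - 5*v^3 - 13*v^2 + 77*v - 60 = (v - 5)*(v - 3)*(v - 1)*(v + 4)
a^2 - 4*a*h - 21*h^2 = (a - 7*h)*(a + 3*h)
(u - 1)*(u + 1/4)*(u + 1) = u^3 + u^2/4 - u - 1/4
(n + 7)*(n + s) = n^2 + n*s + 7*n + 7*s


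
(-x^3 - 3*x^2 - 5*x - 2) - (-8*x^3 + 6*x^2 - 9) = 7*x^3 - 9*x^2 - 5*x + 7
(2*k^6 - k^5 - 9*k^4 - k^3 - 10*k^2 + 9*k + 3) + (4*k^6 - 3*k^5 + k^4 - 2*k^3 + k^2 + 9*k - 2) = 6*k^6 - 4*k^5 - 8*k^4 - 3*k^3 - 9*k^2 + 18*k + 1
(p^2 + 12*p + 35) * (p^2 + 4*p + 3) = p^4 + 16*p^3 + 86*p^2 + 176*p + 105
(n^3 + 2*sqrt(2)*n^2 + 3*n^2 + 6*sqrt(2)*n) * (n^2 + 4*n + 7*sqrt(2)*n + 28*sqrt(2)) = n^5 + 7*n^4 + 9*sqrt(2)*n^4 + 40*n^3 + 63*sqrt(2)*n^3 + 108*sqrt(2)*n^2 + 196*n^2 + 336*n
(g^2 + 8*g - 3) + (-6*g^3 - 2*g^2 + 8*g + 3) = -6*g^3 - g^2 + 16*g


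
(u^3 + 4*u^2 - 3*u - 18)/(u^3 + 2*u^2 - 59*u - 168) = (u^2 + u - 6)/(u^2 - u - 56)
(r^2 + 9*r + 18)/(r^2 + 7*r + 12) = (r + 6)/(r + 4)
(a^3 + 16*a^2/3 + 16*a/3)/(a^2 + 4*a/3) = a + 4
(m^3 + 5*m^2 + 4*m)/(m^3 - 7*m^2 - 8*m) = (m + 4)/(m - 8)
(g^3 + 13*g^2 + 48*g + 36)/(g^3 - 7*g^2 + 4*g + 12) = (g^2 + 12*g + 36)/(g^2 - 8*g + 12)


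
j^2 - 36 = (j - 6)*(j + 6)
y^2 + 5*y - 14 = (y - 2)*(y + 7)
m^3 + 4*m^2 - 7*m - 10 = (m - 2)*(m + 1)*(m + 5)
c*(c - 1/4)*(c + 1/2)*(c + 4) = c^4 + 17*c^3/4 + 7*c^2/8 - c/2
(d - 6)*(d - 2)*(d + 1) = d^3 - 7*d^2 + 4*d + 12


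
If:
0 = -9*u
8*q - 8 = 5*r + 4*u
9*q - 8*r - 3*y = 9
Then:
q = 1 - 15*y/19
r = -24*y/19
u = 0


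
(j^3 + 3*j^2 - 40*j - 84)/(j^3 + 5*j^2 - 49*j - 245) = (j^2 - 4*j - 12)/(j^2 - 2*j - 35)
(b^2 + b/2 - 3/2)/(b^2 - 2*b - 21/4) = 2*(b - 1)/(2*b - 7)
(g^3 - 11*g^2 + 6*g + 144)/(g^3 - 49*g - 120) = (g - 6)/(g + 5)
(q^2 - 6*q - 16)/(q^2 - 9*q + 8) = (q + 2)/(q - 1)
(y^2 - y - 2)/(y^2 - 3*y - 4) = (y - 2)/(y - 4)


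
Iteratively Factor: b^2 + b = (b)*(b + 1)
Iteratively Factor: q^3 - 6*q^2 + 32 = (q - 4)*(q^2 - 2*q - 8) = (q - 4)^2*(q + 2)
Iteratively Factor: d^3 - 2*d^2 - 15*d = (d + 3)*(d^2 - 5*d) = d*(d + 3)*(d - 5)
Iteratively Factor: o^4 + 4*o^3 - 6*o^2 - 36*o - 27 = (o - 3)*(o^3 + 7*o^2 + 15*o + 9) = (o - 3)*(o + 1)*(o^2 + 6*o + 9) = (o - 3)*(o + 1)*(o + 3)*(o + 3)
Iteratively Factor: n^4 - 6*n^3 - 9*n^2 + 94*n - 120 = (n - 3)*(n^3 - 3*n^2 - 18*n + 40) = (n - 5)*(n - 3)*(n^2 + 2*n - 8) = (n - 5)*(n - 3)*(n - 2)*(n + 4)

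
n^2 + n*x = n*(n + x)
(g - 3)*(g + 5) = g^2 + 2*g - 15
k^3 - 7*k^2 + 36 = (k - 6)*(k - 3)*(k + 2)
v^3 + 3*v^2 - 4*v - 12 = (v - 2)*(v + 2)*(v + 3)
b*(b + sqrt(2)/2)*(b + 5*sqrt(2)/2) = b^3 + 3*sqrt(2)*b^2 + 5*b/2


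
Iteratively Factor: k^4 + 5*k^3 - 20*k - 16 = (k + 1)*(k^3 + 4*k^2 - 4*k - 16) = (k + 1)*(k + 2)*(k^2 + 2*k - 8) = (k + 1)*(k + 2)*(k + 4)*(k - 2)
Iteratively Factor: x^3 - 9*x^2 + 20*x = (x)*(x^2 - 9*x + 20) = x*(x - 5)*(x - 4)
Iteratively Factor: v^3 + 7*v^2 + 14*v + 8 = (v + 2)*(v^2 + 5*v + 4) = (v + 2)*(v + 4)*(v + 1)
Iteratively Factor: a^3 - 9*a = (a + 3)*(a^2 - 3*a) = a*(a + 3)*(a - 3)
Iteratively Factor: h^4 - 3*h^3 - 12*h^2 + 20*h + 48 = (h + 2)*(h^3 - 5*h^2 - 2*h + 24) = (h - 3)*(h + 2)*(h^2 - 2*h - 8) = (h - 4)*(h - 3)*(h + 2)*(h + 2)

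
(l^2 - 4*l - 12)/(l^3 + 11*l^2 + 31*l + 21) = (l^2 - 4*l - 12)/(l^3 + 11*l^2 + 31*l + 21)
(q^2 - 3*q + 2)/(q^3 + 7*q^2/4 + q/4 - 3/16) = 16*(q^2 - 3*q + 2)/(16*q^3 + 28*q^2 + 4*q - 3)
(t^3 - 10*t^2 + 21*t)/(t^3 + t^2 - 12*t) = (t - 7)/(t + 4)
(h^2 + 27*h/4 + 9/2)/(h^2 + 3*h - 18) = (h + 3/4)/(h - 3)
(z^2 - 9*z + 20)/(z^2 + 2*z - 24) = (z - 5)/(z + 6)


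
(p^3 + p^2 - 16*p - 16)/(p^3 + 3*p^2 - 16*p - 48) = (p + 1)/(p + 3)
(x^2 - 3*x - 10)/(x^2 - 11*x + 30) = (x + 2)/(x - 6)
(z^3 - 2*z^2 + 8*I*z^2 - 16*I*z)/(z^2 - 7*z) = (z^2 + z*(-2 + 8*I) - 16*I)/(z - 7)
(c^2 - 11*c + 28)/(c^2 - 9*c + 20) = (c - 7)/(c - 5)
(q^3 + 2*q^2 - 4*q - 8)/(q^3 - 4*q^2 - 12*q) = (q^2 - 4)/(q*(q - 6))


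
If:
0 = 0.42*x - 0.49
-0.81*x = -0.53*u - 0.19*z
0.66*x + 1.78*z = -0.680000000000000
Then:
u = 2.08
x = 1.17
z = -0.81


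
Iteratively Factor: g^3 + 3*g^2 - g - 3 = (g + 3)*(g^2 - 1) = (g - 1)*(g + 3)*(g + 1)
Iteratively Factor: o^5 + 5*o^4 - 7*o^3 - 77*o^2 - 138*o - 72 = (o + 3)*(o^4 + 2*o^3 - 13*o^2 - 38*o - 24) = (o - 4)*(o + 3)*(o^3 + 6*o^2 + 11*o + 6) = (o - 4)*(o + 2)*(o + 3)*(o^2 + 4*o + 3) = (o - 4)*(o + 1)*(o + 2)*(o + 3)*(o + 3)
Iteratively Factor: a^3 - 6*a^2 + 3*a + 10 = (a + 1)*(a^2 - 7*a + 10) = (a - 5)*(a + 1)*(a - 2)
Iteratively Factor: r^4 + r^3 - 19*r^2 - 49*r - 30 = (r + 2)*(r^3 - r^2 - 17*r - 15) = (r + 1)*(r + 2)*(r^2 - 2*r - 15) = (r + 1)*(r + 2)*(r + 3)*(r - 5)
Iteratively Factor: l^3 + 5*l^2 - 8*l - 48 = (l + 4)*(l^2 + l - 12) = (l - 3)*(l + 4)*(l + 4)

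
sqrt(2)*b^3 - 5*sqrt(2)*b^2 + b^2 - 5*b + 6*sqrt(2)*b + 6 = (b - 3)*(b - 2)*(sqrt(2)*b + 1)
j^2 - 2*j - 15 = (j - 5)*(j + 3)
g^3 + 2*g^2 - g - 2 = (g - 1)*(g + 1)*(g + 2)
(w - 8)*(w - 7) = w^2 - 15*w + 56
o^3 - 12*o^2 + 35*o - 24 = (o - 8)*(o - 3)*(o - 1)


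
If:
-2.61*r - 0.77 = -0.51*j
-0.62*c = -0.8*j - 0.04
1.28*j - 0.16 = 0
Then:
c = 0.23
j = 0.12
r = -0.27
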